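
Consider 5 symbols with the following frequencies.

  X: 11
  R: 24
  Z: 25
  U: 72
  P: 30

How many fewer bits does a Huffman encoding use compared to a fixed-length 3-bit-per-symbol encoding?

Fixed-length: 3 bits × 162 symbols = 486 bits.
Huffman merges:
combine X(11), R(24) → 35
combine Z(25), P(30) → 55
combine 35, 55 → 90
combine U(72), 90 → 162
Huffman total = 35 + 55 + 90 + 162 = 342 bits.
Saving = 486 − 342 = 144 bits.

144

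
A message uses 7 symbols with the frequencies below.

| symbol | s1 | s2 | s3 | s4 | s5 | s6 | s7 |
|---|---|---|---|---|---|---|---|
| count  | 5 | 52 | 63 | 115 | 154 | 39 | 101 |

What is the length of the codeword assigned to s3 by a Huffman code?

Huffman merges, smallest pair first:
s1(5) + s6(39) → 44
44 + s2(52) → 96
s3(63) + 96 → 159
s7(101) + s4(115) → 216
s5(154) + 159 → 313
216 + 313 → 529
s3 sits 3 levels below the root, so its codeword is 3 bits.

3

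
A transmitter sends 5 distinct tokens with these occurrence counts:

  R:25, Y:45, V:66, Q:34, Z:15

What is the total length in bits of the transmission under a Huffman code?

410

Greedily combine the two least-frequent nodes:
merge Z(15) and R(25): 40
merge Q(34) and 40: 74
merge Y(45) and V(66): 111
merge 74 and 111: 185
The encoded length is the sum of every internal node's weight: 40 + 74 + 111 + 185 = 410 bits.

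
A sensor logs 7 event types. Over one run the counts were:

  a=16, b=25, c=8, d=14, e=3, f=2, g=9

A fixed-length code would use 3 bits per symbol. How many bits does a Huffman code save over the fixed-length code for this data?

Fixed-length: 3 bits × 77 symbols = 231 bits.
Huffman merges:
f(2) + e(3) → 5
5 + c(8) → 13
g(9) + 13 → 22
d(14) + a(16) → 30
22 + b(25) → 47
30 + 47 → 77
Huffman total = 5 + 13 + 22 + 30 + 47 + 77 = 194 bits.
Saving = 231 − 194 = 37 bits.

37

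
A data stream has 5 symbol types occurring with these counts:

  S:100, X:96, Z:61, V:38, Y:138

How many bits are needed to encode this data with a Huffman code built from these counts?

Build the Huffman tree bottom-up:
combine V(38), Z(61) → 99
combine X(96), 99 → 195
combine S(100), Y(138) → 238
combine 195, 238 → 433
Total encoded bits = sum of merged weights = 99 + 195 + 238 + 433 = 965.

965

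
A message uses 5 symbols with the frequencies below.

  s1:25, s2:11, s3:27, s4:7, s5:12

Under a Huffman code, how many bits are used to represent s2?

Build the tree from the bottom:
s4(7) + s2(11) → 18
s5(12) + 18 → 30
s1(25) + s3(27) → 52
30 + 52 → 82
s2's leaf is at depth 3, giving a 3-bit codeword.

3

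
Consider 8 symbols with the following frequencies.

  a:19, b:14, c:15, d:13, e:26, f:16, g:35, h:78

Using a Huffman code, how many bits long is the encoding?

593

Greedily combine the two least-frequent nodes:
merge d(13) and b(14): 27
merge c(15) and f(16): 31
merge a(19) and e(26): 45
merge 27 and 31: 58
merge g(35) and 45: 80
merge 58 and h(78): 136
merge 80 and 136: 216
The encoded length is the sum of every internal node's weight: 27 + 31 + 45 + 58 + 80 + 136 + 216 = 593 bits.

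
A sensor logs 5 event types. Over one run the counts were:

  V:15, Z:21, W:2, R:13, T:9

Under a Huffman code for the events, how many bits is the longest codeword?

Merge the two lowest-weight nodes at each step:
merge W(2) and T(9): 11
merge 11 and R(13): 24
merge V(15) and Z(21): 36
merge 24 and 36: 60
The first pair merged (W, T) ends up deepest, at depth 3.

3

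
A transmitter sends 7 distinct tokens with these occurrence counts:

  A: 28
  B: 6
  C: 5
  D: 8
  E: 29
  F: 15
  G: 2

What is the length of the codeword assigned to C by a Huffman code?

5

Build the tree from the bottom:
merge G(2) and C(5): 7
merge B(6) and 7: 13
merge D(8) and 13: 21
merge F(15) and 21: 36
merge A(28) and E(29): 57
merge 36 and 57: 93
C sits 5 levels below the root, so its codeword is 5 bits.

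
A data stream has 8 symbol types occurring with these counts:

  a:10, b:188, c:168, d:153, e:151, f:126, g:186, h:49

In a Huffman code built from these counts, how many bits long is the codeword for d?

Build the tree from the bottom:
a(10) + h(49) → 59
59 + f(126) → 185
e(151) + d(153) → 304
c(168) + 185 → 353
g(186) + b(188) → 374
304 + 353 → 657
374 + 657 → 1031
The subtree containing d is merged 3 times, so code length = 3.

3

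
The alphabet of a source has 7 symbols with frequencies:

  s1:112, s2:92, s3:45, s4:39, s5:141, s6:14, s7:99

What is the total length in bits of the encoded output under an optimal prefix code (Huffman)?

Merge the two smallest weights repeatedly:
combine s6(14), s4(39) → 53
combine s3(45), 53 → 98
combine s2(92), 98 → 190
combine s7(99), s1(112) → 211
combine s5(141), 190 → 331
combine 211, 331 → 542
The encoded length is the sum of every internal node's weight: 53 + 98 + 190 + 211 + 331 + 542 = 1425 bits.

1425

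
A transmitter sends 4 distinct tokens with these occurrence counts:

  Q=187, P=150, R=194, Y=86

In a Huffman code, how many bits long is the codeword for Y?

Build the tree from the bottom:
merge Y(86) and P(150): 236
merge Q(187) and R(194): 381
merge 236 and 381: 617
Y sits 2 levels below the root, so its codeword is 2 bits.

2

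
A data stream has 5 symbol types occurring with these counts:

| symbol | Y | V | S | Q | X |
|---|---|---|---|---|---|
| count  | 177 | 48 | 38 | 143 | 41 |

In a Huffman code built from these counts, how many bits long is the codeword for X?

4

Repeatedly merge the two smallest:
combine S(38), X(41) → 79
combine V(48), 79 → 127
combine 127, Q(143) → 270
combine Y(177), 270 → 447
X's leaf is at depth 4, giving a 4-bit codeword.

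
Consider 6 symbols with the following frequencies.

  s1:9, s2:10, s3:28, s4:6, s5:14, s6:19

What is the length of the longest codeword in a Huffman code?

Merge the two lowest-weight nodes at each step:
combine s4(6), s1(9) → 15
combine s2(10), s5(14) → 24
combine 15, s6(19) → 34
combine 24, s3(28) → 52
combine 34, 52 → 86
Maximum depth reached is 3.

3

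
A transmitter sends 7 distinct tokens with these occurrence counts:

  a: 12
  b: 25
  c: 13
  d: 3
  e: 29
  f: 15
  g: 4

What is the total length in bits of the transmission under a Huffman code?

256

Greedily combine the two least-frequent nodes:
d(3) + g(4) → 7
7 + a(12) → 19
c(13) + f(15) → 28
19 + b(25) → 44
28 + e(29) → 57
44 + 57 → 101
The encoded length is the sum of every internal node's weight: 7 + 19 + 28 + 44 + 57 + 101 = 256 bits.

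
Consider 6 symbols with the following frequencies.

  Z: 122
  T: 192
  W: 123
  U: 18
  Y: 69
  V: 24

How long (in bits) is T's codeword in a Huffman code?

Huffman merges, smallest pair first:
combine U(18), V(24) → 42
combine 42, Y(69) → 111
combine 111, Z(122) → 233
combine W(123), T(192) → 315
combine 233, 315 → 548
The subtree containing T is merged 2 times, so code length = 2.

2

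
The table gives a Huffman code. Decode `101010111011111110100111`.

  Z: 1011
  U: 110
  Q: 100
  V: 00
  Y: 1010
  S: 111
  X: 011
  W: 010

YZZSUQS

Read left to right; each codeword is recognised as soon as it completes (prefix code):
  1010→Y | 1011→Z | 1011→Z | 111→S | 110→U | 100→Q | 111→S
Decoded message: YZZSUQS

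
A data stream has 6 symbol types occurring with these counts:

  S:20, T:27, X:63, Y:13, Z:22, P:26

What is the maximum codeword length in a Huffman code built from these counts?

4

Merge the two lowest-weight nodes at each step:
combine Y(13), S(20) → 33
combine Z(22), P(26) → 48
combine T(27), 33 → 60
combine 48, 60 → 108
combine X(63), 108 → 171
Maximum depth reached is 4.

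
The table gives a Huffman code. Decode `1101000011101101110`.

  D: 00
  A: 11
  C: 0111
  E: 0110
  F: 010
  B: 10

AFDCEAB

Read left to right; each codeword is recognised as soon as it completes (prefix code):
  11→A | 010→F | 00→D | 0111→C | 0110→E | 11→A | 10→B
Decoded message: AFDCEAB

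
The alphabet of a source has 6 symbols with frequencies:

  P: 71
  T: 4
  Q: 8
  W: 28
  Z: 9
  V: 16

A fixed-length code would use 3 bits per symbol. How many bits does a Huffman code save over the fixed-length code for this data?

Fixed-length: 3 bits × 136 symbols = 408 bits.
Huffman merges:
merge T(4) and Q(8): 12
merge Z(9) and 12: 21
merge V(16) and 21: 37
merge W(28) and 37: 65
merge 65 and P(71): 136
Huffman total = 12 + 21 + 37 + 65 + 136 = 271 bits.
Saving = 408 − 271 = 137 bits.

137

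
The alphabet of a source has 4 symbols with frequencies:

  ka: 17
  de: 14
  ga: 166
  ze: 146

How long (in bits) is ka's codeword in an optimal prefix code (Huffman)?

Build the tree from the bottom:
de(14) + ka(17) → 31
31 + ze(146) → 177
ga(166) + 177 → 343
The subtree containing ka is merged 3 times, so code length = 3.

3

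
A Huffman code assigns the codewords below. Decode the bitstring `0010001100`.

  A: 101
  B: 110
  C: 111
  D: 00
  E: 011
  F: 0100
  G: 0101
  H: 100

Read left to right; each codeword is recognised as soon as it completes (prefix code):
  00→D | 100→H | 011→E | 00→D
Decoded message: DHED

DHED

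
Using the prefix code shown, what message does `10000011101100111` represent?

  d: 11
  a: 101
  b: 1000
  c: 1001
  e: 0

Read left to right; each codeword is recognised as soon as it completes (prefix code):
  1000→b | 0→e | 0→e | 11→d | 101→a | 1001→c | 11→d
Decoded message: beedacd

beedacd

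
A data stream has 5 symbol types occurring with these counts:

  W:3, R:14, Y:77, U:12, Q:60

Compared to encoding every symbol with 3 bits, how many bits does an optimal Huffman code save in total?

199

Fixed-length: 3 bits × 166 symbols = 498 bits.
Huffman merges:
W(3) + U(12) → 15
R(14) + 15 → 29
29 + Q(60) → 89
Y(77) + 89 → 166
Huffman total = 15 + 29 + 89 + 166 = 299 bits.
Saving = 498 − 299 = 199 bits.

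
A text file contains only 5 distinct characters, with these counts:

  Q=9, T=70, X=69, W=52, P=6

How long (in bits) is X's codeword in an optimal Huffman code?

2

Repeatedly merge the two smallest:
combine P(6), Q(9) → 15
combine 15, W(52) → 67
combine 67, X(69) → 136
combine T(70), 136 → 206
The subtree containing X is merged 2 times, so code length = 2.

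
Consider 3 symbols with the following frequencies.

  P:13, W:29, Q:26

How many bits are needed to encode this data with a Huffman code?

Greedily combine the two least-frequent nodes:
combine P(13), Q(26) → 39
combine W(29), 39 → 68
Total encoded bits = sum of merged weights = 39 + 68 = 107.

107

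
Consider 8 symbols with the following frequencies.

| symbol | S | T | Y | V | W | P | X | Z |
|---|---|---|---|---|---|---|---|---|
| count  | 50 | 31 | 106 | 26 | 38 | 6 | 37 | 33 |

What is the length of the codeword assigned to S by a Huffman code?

Build the tree from the bottom:
P(6) + V(26) → 32
T(31) + 32 → 63
Z(33) + X(37) → 70
W(38) + S(50) → 88
63 + 70 → 133
88 + Y(106) → 194
133 + 194 → 327
S sits 3 levels below the root, so its codeword is 3 bits.

3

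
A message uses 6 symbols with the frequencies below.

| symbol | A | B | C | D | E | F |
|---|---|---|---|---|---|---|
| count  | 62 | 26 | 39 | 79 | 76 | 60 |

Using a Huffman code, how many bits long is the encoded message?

871

Merge the two smallest weights repeatedly:
B(26) + C(39) → 65
F(60) + A(62) → 122
65 + E(76) → 141
D(79) + 122 → 201
141 + 201 → 342
Total encoded bits = sum of merged weights = 65 + 122 + 141 + 201 + 342 = 871.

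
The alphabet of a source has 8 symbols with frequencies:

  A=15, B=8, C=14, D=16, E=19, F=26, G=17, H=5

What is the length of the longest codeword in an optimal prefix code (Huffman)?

4

Merge the two lowest-weight nodes at each step:
merge H(5) and B(8): 13
merge 13 and C(14): 27
merge A(15) and D(16): 31
merge G(17) and E(19): 36
merge F(26) and 27: 53
merge 31 and 36: 67
merge 53 and 67: 120
The first pair merged (H, B) ends up deepest, at depth 4.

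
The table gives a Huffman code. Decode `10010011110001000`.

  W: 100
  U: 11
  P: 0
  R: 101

WWUUPPPWP

Read left to right; each codeword is recognised as soon as it completes (prefix code):
  100→W | 100→W | 11→U | 11→U | 0→P | 0→P | 0→P | 100→W | 0→P
Decoded message: WWUUPPPWP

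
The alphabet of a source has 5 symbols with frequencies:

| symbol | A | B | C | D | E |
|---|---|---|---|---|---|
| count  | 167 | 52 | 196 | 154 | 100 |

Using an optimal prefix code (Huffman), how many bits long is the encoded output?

Merge the two smallest weights repeatedly:
combine B(52), E(100) → 152
combine 152, D(154) → 306
combine A(167), C(196) → 363
combine 306, 363 → 669
Total encoded bits = sum of merged weights = 152 + 306 + 363 + 669 = 1490.

1490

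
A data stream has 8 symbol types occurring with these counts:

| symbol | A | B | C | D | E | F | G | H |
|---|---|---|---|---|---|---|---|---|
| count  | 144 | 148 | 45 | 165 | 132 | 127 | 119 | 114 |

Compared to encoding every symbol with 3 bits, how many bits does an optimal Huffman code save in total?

6

Fixed-length: 3 bits × 994 symbols = 2982 bits.
Huffman merges:
C(45) + H(114) → 159
G(119) + F(127) → 246
E(132) + A(144) → 276
B(148) + 159 → 307
D(165) + 246 → 411
276 + 307 → 583
411 + 583 → 994
Huffman total = 159 + 246 + 276 + 307 + 411 + 583 + 994 = 2976 bits.
Saving = 2982 − 2976 = 6 bits.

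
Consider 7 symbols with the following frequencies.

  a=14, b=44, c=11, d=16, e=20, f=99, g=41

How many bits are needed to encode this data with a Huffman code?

Greedily combine the two least-frequent nodes:
merge c(11) and a(14): 25
merge d(16) and e(20): 36
merge 25 and 36: 61
merge g(41) and b(44): 85
merge 61 and 85: 146
merge f(99) and 146: 245
The encoded length is the sum of every internal node's weight: 25 + 36 + 61 + 85 + 146 + 245 = 598 bits.

598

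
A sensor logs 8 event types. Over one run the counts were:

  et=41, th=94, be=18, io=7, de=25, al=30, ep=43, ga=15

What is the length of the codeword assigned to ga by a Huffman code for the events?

5

Build the tree from the bottom:
merge io(7) and ga(15): 22
merge be(18) and 22: 40
merge de(25) and al(30): 55
merge 40 and et(41): 81
merge ep(43) and 55: 98
merge 81 and th(94): 175
merge 98 and 175: 273
ga's leaf is at depth 5, giving a 5-bit codeword.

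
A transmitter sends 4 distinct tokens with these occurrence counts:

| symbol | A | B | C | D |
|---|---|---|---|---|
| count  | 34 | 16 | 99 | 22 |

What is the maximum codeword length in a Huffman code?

Merge the two lowest-weight nodes at each step:
B(16) + D(22) → 38
A(34) + 38 → 72
72 + C(99) → 171
Maximum depth reached is 3.

3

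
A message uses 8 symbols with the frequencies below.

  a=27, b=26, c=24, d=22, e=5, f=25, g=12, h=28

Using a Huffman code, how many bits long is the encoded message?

496

Build the Huffman tree bottom-up:
merge e(5) and g(12): 17
merge 17 and d(22): 39
merge c(24) and f(25): 49
merge b(26) and a(27): 53
merge h(28) and 39: 67
merge 49 and 53: 102
merge 67 and 102: 169
Total encoded bits = sum of merged weights = 17 + 39 + 49 + 53 + 67 + 102 + 169 = 496.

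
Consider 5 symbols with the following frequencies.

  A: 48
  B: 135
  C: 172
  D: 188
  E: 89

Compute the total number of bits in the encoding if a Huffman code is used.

Merge the two smallest weights repeatedly:
combine A(48), E(89) → 137
combine B(135), 137 → 272
combine C(172), D(188) → 360
combine 272, 360 → 632
The encoded length is the sum of every internal node's weight: 137 + 272 + 360 + 632 = 1401 bits.

1401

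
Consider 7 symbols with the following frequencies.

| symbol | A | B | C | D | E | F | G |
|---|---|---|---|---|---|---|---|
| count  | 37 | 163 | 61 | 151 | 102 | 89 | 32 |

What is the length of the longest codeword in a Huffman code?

4

Merge the two lowest-weight nodes at each step:
G(32) + A(37) → 69
C(61) + 69 → 130
F(89) + E(102) → 191
130 + D(151) → 281
B(163) + 191 → 354
281 + 354 → 635
The first pair merged (G, A) ends up deepest, at depth 4.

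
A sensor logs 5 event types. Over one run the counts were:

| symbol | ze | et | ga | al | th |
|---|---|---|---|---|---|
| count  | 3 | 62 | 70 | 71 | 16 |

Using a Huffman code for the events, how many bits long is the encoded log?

Merge the two smallest weights repeatedly:
combine ze(3), th(16) → 19
combine 19, et(62) → 81
combine ga(70), al(71) → 141
combine 81, 141 → 222
The encoded length is the sum of every internal node's weight: 19 + 81 + 141 + 222 = 463 bits.

463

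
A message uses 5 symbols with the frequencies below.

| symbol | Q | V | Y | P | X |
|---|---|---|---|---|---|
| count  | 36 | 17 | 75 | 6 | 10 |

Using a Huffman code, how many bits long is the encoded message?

Merge the two smallest weights repeatedly:
P(6) + X(10) → 16
16 + V(17) → 33
33 + Q(36) → 69
69 + Y(75) → 144
The encoded length is the sum of every internal node's weight: 16 + 33 + 69 + 144 = 262 bits.

262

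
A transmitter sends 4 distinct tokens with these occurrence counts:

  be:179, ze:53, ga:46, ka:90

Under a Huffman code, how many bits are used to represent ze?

Huffman merges, smallest pair first:
combine ga(46), ze(53) → 99
combine ka(90), 99 → 189
combine be(179), 189 → 368
ze's leaf is at depth 3, giving a 3-bit codeword.

3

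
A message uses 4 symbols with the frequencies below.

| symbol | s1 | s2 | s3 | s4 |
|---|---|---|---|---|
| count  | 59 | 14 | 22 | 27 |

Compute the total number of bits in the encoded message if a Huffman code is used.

Greedily combine the two least-frequent nodes:
s2(14) + s3(22) → 36
s4(27) + 36 → 63
s1(59) + 63 → 122
Each symbol's bit-cost is frequency × depth; summing gives 221 bits (equivalently 36 + 63 + 122).

221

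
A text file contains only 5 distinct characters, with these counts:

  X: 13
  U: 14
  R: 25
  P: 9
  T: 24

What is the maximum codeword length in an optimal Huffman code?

3

Merge the two lowest-weight nodes at each step:
combine P(9), X(13) → 22
combine U(14), 22 → 36
combine T(24), R(25) → 49
combine 36, 49 → 85
The rarest symbols sit at the bottom; the longest codeword is 3 bits.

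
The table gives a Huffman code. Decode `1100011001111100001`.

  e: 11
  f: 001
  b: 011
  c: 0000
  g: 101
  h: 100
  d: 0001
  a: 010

edheehf

Read left to right; each codeword is recognised as soon as it completes (prefix code):
  11→e | 0001→d | 100→h | 11→e | 11→e | 100→h | 001→f
Decoded message: edheehf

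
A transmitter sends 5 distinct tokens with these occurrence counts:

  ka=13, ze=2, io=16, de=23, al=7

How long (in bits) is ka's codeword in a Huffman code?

3

Build the tree from the bottom:
merge ze(2) and al(7): 9
merge 9 and ka(13): 22
merge io(16) and 22: 38
merge de(23) and 38: 61
The subtree containing ka is merged 3 times, so code length = 3.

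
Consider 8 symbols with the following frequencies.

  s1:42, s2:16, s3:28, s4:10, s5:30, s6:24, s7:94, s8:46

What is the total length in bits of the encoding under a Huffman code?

Merge the two smallest weights repeatedly:
combine s4(10), s2(16) → 26
combine s6(24), 26 → 50
combine s3(28), s5(30) → 58
combine s1(42), s8(46) → 88
combine 50, 58 → 108
combine 88, s7(94) → 182
combine 108, 182 → 290
Total encoded bits = sum of merged weights = 26 + 50 + 58 + 88 + 108 + 182 + 290 = 802.

802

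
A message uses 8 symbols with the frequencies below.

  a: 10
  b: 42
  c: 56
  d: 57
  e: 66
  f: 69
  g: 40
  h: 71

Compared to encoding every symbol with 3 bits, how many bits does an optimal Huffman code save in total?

Fixed-length: 3 bits × 411 symbols = 1233 bits.
Huffman merges:
combine a(10), g(40) → 50
combine b(42), 50 → 92
combine c(56), d(57) → 113
combine e(66), f(69) → 135
combine h(71), 92 → 163
combine 113, 135 → 248
combine 163, 248 → 411
Huffman total = 50 + 92 + 113 + 135 + 163 + 248 + 411 = 1212 bits.
Saving = 1233 − 1212 = 21 bits.

21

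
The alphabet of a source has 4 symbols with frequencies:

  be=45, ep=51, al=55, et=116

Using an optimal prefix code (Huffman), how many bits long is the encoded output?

Merge the two smallest weights repeatedly:
combine be(45), ep(51) → 96
combine al(55), 96 → 151
combine et(116), 151 → 267
Total encoded bits = sum of merged weights = 96 + 151 + 267 = 514.

514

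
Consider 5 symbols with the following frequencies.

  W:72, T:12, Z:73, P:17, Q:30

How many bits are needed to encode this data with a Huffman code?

423

Merge the two smallest weights repeatedly:
T(12) + P(17) → 29
29 + Q(30) → 59
59 + W(72) → 131
Z(73) + 131 → 204
Each symbol's bit-cost is frequency × depth; summing gives 423 bits (equivalently 29 + 59 + 131 + 204).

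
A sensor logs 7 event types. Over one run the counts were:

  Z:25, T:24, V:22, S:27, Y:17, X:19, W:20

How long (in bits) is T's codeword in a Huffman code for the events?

Huffman merges, smallest pair first:
combine Y(17), X(19) → 36
combine W(20), V(22) → 42
combine T(24), Z(25) → 49
combine S(27), 36 → 63
combine 42, 49 → 91
combine 63, 91 → 154
The subtree containing T is merged 3 times, so code length = 3.

3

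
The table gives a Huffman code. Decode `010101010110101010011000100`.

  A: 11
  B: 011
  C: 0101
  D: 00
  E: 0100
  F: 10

CCBCEADE

Read left to right; each codeword is recognised as soon as it completes (prefix code):
  0101→C | 0101→C | 011→B | 0101→C | 0100→E | 11→A | 00→D | 0100→E
Decoded message: CCBCEADE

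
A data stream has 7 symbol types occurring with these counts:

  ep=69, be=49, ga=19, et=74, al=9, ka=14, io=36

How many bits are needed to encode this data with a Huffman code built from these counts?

Merge the two smallest weights repeatedly:
al(9) + ka(14) → 23
ga(19) + 23 → 42
io(36) + 42 → 78
be(49) + ep(69) → 118
et(74) + 78 → 152
118 + 152 → 270
Total encoded bits = sum of merged weights = 23 + 42 + 78 + 118 + 152 + 270 = 683.

683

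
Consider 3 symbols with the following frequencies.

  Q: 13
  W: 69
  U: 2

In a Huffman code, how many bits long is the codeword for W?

1

Repeatedly merge the two smallest:
U(2) + Q(13) → 15
15 + W(69) → 84
W is merged only at the final step, so code length = 1.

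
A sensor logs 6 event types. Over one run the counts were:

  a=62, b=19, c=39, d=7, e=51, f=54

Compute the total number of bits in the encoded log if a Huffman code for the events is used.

Merge the two smallest weights repeatedly:
d(7) + b(19) → 26
26 + c(39) → 65
e(51) + f(54) → 105
a(62) + 65 → 127
105 + 127 → 232
Total encoded bits = sum of merged weights = 26 + 65 + 105 + 127 + 232 = 555.

555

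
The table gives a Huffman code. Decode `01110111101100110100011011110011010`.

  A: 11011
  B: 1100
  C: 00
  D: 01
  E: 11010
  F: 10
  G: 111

DAACECABE

Read left to right; each codeword is recognised as soon as it completes (prefix code):
  01→D | 11011→A | 11011→A | 00→C | 11010→E | 00→C | 11011→A | 1100→B | 11010→E
Decoded message: DAACECABE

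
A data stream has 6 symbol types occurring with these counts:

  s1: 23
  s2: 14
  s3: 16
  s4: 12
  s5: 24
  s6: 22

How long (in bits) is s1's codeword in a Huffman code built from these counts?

Repeatedly merge the two smallest:
combine s4(12), s2(14) → 26
combine s3(16), s6(22) → 38
combine s1(23), s5(24) → 47
combine 26, 38 → 64
combine 47, 64 → 111
s1's leaf is at depth 2, giving a 2-bit codeword.

2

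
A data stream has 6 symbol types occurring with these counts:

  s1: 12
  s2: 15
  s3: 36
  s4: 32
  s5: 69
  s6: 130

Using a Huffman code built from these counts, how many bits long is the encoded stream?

Greedily combine the two least-frequent nodes:
merge s1(12) and s2(15): 27
merge 27 and s4(32): 59
merge s3(36) and 59: 95
merge s5(69) and 95: 164
merge s6(130) and 164: 294
Total encoded bits = sum of merged weights = 27 + 59 + 95 + 164 + 294 = 639.

639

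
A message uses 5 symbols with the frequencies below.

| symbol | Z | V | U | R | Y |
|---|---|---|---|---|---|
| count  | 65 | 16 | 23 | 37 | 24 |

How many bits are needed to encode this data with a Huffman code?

365

Build the Huffman tree bottom-up:
combine V(16), U(23) → 39
combine Y(24), R(37) → 61
combine 39, 61 → 100
combine Z(65), 100 → 165
Total encoded bits = sum of merged weights = 39 + 61 + 100 + 165 = 365.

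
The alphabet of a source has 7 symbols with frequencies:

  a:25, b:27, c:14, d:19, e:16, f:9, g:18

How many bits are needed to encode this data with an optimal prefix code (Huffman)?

Merge the two smallest weights repeatedly:
combine f(9), c(14) → 23
combine e(16), g(18) → 34
combine d(19), 23 → 42
combine a(25), b(27) → 52
combine 34, 42 → 76
combine 52, 76 → 128
Total encoded bits = sum of merged weights = 23 + 34 + 42 + 52 + 76 + 128 = 355.

355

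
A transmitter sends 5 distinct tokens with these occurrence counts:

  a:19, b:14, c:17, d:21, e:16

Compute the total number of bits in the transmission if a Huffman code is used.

Greedily combine the two least-frequent nodes:
b(14) + e(16) → 30
c(17) + a(19) → 36
d(21) + 30 → 51
36 + 51 → 87
Total encoded bits = sum of merged weights = 30 + 36 + 51 + 87 = 204.

204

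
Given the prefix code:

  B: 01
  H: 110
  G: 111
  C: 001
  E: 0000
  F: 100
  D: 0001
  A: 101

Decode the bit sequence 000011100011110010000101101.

Read left to right; each codeword is recognised as soon as it completes (prefix code):
  0000→E | 111→G | 0001→D | 111→G | 001→C | 0000→E | 101→A | 101→A
Decoded message: EGDGCEAA

EGDGCEAA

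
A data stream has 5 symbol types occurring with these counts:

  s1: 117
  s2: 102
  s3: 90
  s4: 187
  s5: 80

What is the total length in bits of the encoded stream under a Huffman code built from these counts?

1322

Build the Huffman tree bottom-up:
s5(80) + s3(90) → 170
s2(102) + s1(117) → 219
170 + s4(187) → 357
219 + 357 → 576
Total encoded bits = sum of merged weights = 170 + 219 + 357 + 576 = 1322.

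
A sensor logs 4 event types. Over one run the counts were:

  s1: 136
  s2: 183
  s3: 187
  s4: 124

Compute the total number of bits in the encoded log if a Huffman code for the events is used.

1260

Greedily combine the two least-frequent nodes:
combine s4(124), s1(136) → 260
combine s2(183), s3(187) → 370
combine 260, 370 → 630
Each symbol's bit-cost is frequency × depth; summing gives 1260 bits (equivalently 260 + 370 + 630).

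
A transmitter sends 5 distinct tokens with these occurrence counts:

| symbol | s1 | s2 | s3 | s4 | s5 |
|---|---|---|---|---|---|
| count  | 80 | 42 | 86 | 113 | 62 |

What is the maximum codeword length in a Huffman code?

Merge the two lowest-weight nodes at each step:
s2(42) + s5(62) → 104
s1(80) + s3(86) → 166
104 + s4(113) → 217
166 + 217 → 383
The rarest symbols sit at the bottom; the longest codeword is 3 bits.

3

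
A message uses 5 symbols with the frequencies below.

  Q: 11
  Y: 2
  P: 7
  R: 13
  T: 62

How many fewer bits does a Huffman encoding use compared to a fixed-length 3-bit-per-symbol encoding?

Fixed-length: 3 bits × 95 symbols = 285 bits.
Huffman merges:
Y(2) + P(7) → 9
9 + Q(11) → 20
R(13) + 20 → 33
33 + T(62) → 95
Huffman total = 9 + 20 + 33 + 95 = 157 bits.
Saving = 285 − 157 = 128 bits.

128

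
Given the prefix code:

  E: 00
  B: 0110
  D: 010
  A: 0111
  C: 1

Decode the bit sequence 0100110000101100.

Read left to right; each codeword is recognised as soon as it completes (prefix code):
  010→D | 0110→B | 00→E | 010→D | 1→C | 1→C | 00→E
Decoded message: DBEDCCE

DBEDCCE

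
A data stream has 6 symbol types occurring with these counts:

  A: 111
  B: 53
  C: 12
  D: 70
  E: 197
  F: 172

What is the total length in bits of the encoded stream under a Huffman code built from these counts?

Merge the two smallest weights repeatedly:
merge C(12) and B(53): 65
merge 65 and D(70): 135
merge A(111) and 135: 246
merge F(172) and E(197): 369
merge 246 and 369: 615
Total encoded bits = sum of merged weights = 65 + 135 + 246 + 369 + 615 = 1430.

1430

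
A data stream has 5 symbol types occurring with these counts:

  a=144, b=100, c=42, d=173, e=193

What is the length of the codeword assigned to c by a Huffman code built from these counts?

Huffman merges, smallest pair first:
combine c(42), b(100) → 142
combine 142, a(144) → 286
combine d(173), e(193) → 366
combine 286, 366 → 652
c sits 3 levels below the root, so its codeword is 3 bits.

3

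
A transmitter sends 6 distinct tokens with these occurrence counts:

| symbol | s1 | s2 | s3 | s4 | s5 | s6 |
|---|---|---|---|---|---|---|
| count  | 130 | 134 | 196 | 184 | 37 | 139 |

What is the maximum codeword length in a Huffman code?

3

Merge the two lowest-weight nodes at each step:
s5(37) + s1(130) → 167
s2(134) + s6(139) → 273
167 + s4(184) → 351
s3(196) + 273 → 469
351 + 469 → 820
The first pair merged (s5, s1) ends up deepest, at depth 3.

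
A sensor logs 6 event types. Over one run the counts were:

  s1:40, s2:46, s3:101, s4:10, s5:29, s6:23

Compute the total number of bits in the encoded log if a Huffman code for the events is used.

Merge the two smallest weights repeatedly:
combine s4(10), s6(23) → 33
combine s5(29), 33 → 62
combine s1(40), s2(46) → 86
combine 62, 86 → 148
combine s3(101), 148 → 249
Total encoded bits = sum of merged weights = 33 + 62 + 86 + 148 + 249 = 578.

578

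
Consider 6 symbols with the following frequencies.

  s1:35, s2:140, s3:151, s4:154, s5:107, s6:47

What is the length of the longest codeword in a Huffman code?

4

Merge the two lowest-weight nodes at each step:
s1(35) + s6(47) → 82
82 + s5(107) → 189
s2(140) + s3(151) → 291
s4(154) + 189 → 343
291 + 343 → 634
Maximum depth reached is 4.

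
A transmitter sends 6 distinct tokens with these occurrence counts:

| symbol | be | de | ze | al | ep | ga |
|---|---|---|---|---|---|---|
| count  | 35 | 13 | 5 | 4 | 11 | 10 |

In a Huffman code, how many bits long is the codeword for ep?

Build the tree from the bottom:
al(4) + ze(5) → 9
9 + ga(10) → 19
ep(11) + de(13) → 24
19 + 24 → 43
be(35) + 43 → 78
ep's leaf is at depth 3, giving a 3-bit codeword.

3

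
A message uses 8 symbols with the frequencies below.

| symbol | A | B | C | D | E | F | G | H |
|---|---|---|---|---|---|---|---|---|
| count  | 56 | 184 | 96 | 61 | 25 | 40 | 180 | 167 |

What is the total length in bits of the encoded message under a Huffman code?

2239

Merge the two smallest weights repeatedly:
combine E(25), F(40) → 65
combine A(56), D(61) → 117
combine 65, C(96) → 161
combine 117, 161 → 278
combine H(167), G(180) → 347
combine B(184), 278 → 462
combine 347, 462 → 809
Total encoded bits = sum of merged weights = 65 + 117 + 161 + 278 + 347 + 462 + 809 = 2239.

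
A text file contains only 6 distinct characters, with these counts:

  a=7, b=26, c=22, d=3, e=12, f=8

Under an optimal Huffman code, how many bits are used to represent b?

Huffman merges, smallest pair first:
merge d(3) and a(7): 10
merge f(8) and 10: 18
merge e(12) and 18: 30
merge c(22) and b(26): 48
merge 30 and 48: 78
b's leaf is at depth 2, giving a 2-bit codeword.

2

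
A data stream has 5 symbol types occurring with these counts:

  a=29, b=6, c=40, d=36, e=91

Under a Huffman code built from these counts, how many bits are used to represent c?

Repeatedly merge the two smallest:
merge b(6) and a(29): 35
merge 35 and d(36): 71
merge c(40) and 71: 111
merge e(91) and 111: 202
c's leaf is at depth 2, giving a 2-bit codeword.

2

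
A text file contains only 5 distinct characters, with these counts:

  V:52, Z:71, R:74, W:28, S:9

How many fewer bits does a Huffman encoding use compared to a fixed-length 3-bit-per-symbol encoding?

197

Fixed-length: 3 bits × 234 symbols = 702 bits.
Huffman merges:
merge S(9) and W(28): 37
merge 37 and V(52): 89
merge Z(71) and R(74): 145
merge 89 and 145: 234
Huffman total = 37 + 89 + 145 + 234 = 505 bits.
Saving = 702 − 505 = 197 bits.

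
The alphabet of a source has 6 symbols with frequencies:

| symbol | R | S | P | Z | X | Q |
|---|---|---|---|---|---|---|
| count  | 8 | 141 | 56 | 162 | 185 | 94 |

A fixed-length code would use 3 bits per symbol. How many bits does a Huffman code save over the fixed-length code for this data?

424

Fixed-length: 3 bits × 646 symbols = 1938 bits.
Huffman merges:
R(8) + P(56) → 64
64 + Q(94) → 158
S(141) + 158 → 299
Z(162) + X(185) → 347
299 + 347 → 646
Huffman total = 64 + 158 + 299 + 347 + 646 = 1514 bits.
Saving = 1938 − 1514 = 424 bits.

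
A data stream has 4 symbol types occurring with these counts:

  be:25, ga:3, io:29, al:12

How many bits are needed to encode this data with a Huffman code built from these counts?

124

Merge the two smallest weights repeatedly:
ga(3) + al(12) → 15
15 + be(25) → 40
io(29) + 40 → 69
Total encoded bits = sum of merged weights = 15 + 40 + 69 = 124.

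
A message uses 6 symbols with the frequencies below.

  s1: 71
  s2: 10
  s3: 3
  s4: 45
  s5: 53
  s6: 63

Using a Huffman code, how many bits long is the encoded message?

Greedily combine the two least-frequent nodes:
merge s3(3) and s2(10): 13
merge 13 and s4(45): 58
merge s5(53) and 58: 111
merge s6(63) and s1(71): 134
merge 111 and 134: 245
Total encoded bits = sum of merged weights = 13 + 58 + 111 + 134 + 245 = 561.

561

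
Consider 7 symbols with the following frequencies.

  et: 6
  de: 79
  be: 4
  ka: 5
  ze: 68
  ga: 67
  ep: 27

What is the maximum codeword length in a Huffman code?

5

Merge the two lowest-weight nodes at each step:
combine be(4), ka(5) → 9
combine et(6), 9 → 15
combine 15, ep(27) → 42
combine 42, ga(67) → 109
combine ze(68), de(79) → 147
combine 109, 147 → 256
The first pair merged (be, ka) ends up deepest, at depth 5.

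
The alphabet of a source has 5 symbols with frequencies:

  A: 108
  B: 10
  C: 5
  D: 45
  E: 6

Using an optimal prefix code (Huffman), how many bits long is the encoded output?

272

Build the Huffman tree bottom-up:
C(5) + E(6) → 11
B(10) + 11 → 21
21 + D(45) → 66
66 + A(108) → 174
Total encoded bits = sum of merged weights = 11 + 21 + 66 + 174 = 272.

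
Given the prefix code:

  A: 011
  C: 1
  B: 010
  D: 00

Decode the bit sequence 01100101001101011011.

Read left to right; each codeword is recognised as soon as it completes (prefix code):
  011→A | 00→D | 1→C | 010→B | 011→A | 010→B | 1→C | 1→C | 011→A
Decoded message: ADCBABCCA

ADCBABCCA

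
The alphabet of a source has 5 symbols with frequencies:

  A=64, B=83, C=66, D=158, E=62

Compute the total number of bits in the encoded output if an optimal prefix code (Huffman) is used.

983

Merge the two smallest weights repeatedly:
E(62) + A(64) → 126
C(66) + B(83) → 149
126 + 149 → 275
D(158) + 275 → 433
Each symbol's bit-cost is frequency × depth; summing gives 983 bits (equivalently 126 + 149 + 275 + 433).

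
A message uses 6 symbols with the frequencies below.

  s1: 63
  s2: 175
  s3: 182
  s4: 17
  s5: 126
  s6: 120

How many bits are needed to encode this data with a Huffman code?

1646

Build the Huffman tree bottom-up:
merge s4(17) and s1(63): 80
merge 80 and s6(120): 200
merge s5(126) and s2(175): 301
merge s3(182) and 200: 382
merge 301 and 382: 683
Each symbol's bit-cost is frequency × depth; summing gives 1646 bits (equivalently 80 + 200 + 301 + 382 + 683).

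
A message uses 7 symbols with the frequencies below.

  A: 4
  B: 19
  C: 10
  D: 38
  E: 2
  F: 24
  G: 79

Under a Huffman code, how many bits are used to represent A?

6

Build the tree from the bottom:
combine E(2), A(4) → 6
combine 6, C(10) → 16
combine 16, B(19) → 35
combine F(24), 35 → 59
combine D(38), 59 → 97
combine G(79), 97 → 176
The subtree containing A is merged 6 times, so code length = 6.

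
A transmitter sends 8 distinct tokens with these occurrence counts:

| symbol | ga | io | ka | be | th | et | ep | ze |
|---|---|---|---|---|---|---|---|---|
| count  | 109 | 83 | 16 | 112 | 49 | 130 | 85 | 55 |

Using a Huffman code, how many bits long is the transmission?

Merge the two smallest weights repeatedly:
combine ka(16), th(49) → 65
combine ze(55), 65 → 120
combine io(83), ep(85) → 168
combine ga(109), be(112) → 221
combine 120, et(130) → 250
combine 168, 221 → 389
combine 250, 389 → 639
The encoded length is the sum of every internal node's weight: 65 + 120 + 168 + 221 + 250 + 389 + 639 = 1852 bits.

1852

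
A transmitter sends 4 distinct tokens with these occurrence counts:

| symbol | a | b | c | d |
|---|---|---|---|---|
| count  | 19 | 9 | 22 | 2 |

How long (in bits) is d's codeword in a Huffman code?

3

Repeatedly merge the two smallest:
d(2) + b(9) → 11
11 + a(19) → 30
c(22) + 30 → 52
d sits 3 levels below the root, so its codeword is 3 bits.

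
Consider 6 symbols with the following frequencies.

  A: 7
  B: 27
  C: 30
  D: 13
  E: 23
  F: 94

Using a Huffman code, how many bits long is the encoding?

Greedily combine the two least-frequent nodes:
A(7) + D(13) → 20
20 + E(23) → 43
B(27) + C(30) → 57
43 + 57 → 100
F(94) + 100 → 194
Total encoded bits = sum of merged weights = 20 + 43 + 57 + 100 + 194 = 414.

414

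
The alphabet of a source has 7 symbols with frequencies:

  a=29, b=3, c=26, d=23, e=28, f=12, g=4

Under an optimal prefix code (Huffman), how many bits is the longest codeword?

5

Merge the two lowest-weight nodes at each step:
merge b(3) and g(4): 7
merge 7 and f(12): 19
merge 19 and d(23): 42
merge c(26) and e(28): 54
merge a(29) and 42: 71
merge 54 and 71: 125
The first pair merged (b, g) ends up deepest, at depth 5.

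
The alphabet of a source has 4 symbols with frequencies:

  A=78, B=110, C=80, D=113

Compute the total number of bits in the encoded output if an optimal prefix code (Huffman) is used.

762

Merge the two smallest weights repeatedly:
combine A(78), C(80) → 158
combine B(110), D(113) → 223
combine 158, 223 → 381
Total encoded bits = sum of merged weights = 158 + 223 + 381 = 762.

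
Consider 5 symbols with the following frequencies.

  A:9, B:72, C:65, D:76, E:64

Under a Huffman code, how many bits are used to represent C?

2

Build the tree from the bottom:
A(9) + E(64) → 73
C(65) + B(72) → 137
73 + D(76) → 149
137 + 149 → 286
C's leaf is at depth 2, giving a 2-bit codeword.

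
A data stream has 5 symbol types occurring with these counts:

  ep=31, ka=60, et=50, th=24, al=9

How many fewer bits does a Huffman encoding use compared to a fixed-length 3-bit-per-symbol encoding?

141

Fixed-length: 3 bits × 174 symbols = 522 bits.
Huffman merges:
combine al(9), th(24) → 33
combine ep(31), 33 → 64
combine et(50), ka(60) → 110
combine 64, 110 → 174
Huffman total = 33 + 64 + 110 + 174 = 381 bits.
Saving = 522 − 381 = 141 bits.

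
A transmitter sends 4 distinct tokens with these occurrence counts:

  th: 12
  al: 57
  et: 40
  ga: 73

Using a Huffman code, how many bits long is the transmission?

343

Build the Huffman tree bottom-up:
merge th(12) and et(40): 52
merge 52 and al(57): 109
merge ga(73) and 109: 182
The encoded length is the sum of every internal node's weight: 52 + 109 + 182 = 343 bits.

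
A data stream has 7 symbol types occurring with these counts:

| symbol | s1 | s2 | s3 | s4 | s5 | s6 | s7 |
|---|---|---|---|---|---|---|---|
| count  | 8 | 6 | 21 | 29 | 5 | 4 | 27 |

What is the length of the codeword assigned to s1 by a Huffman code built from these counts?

Huffman merges, smallest pair first:
s6(4) + s5(5) → 9
s2(6) + s1(8) → 14
9 + 14 → 23
s3(21) + 23 → 44
s7(27) + s4(29) → 56
44 + 56 → 100
s1 sits 4 levels below the root, so its codeword is 4 bits.

4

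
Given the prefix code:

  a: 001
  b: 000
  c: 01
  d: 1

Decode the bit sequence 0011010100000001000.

Read left to right; each codeword is recognised as soon as it completes (prefix code):
  001→a | 1→d | 01→c | 01→c | 000→b | 000→b | 01→c | 000→b
Decoded message: adccbbcb

adccbbcb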